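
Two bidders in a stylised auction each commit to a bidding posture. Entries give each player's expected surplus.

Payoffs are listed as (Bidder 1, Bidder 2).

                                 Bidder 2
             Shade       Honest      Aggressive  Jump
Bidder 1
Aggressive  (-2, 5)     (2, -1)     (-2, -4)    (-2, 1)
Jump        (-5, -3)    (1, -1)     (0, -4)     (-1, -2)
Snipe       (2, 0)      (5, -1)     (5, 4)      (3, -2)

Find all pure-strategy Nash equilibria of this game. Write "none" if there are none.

The unique pure-strategy Nash equilibrium is (Snipe, Aggressive).

Bidder 1 against Shade: payoffs -2, -5, 2 → best response Snipe.
Bidder 1 against Honest: payoffs 2, 1, 5 → best response Snipe.
Bidder 1 against Aggressive: payoffs -2, 0, 5 → best response Snipe.
Bidder 1 against Jump: payoffs -2, -1, 3 → best response Snipe.
Bidder 2 against Aggressive: payoffs 5, -1, -4, 1 → best response Shade.
Bidder 2 against Jump: payoffs -3, -1, -4, -2 → best response Honest.
Bidder 2 against Snipe: payoffs 0, -1, 4, -2 → best response Aggressive.
Mutual best responses: (Snipe, Aggressive).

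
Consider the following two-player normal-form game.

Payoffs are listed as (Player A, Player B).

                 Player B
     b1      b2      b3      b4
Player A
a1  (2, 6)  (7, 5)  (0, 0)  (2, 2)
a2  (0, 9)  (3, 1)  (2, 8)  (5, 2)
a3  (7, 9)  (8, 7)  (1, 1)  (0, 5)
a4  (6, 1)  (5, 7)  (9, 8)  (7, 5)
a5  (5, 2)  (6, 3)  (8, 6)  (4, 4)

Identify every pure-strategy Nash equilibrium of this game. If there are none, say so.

For each player, find the best response to each opponent profile; mutual best responses are the pure NE.
Player A against b1: payoffs 2, 0, 7, 6, 5 → best response a3.
Player A against b2: payoffs 7, 3, 8, 5, 6 → best response a3.
Player A against b3: payoffs 0, 2, 1, 9, 8 → best response a4.
Player A against b4: payoffs 2, 5, 0, 7, 4 → best response a4.
Player B against a1: payoffs 6, 5, 0, 2 → best response b1.
Player B against a2: payoffs 9, 1, 8, 2 → best response b1.
Player B against a3: payoffs 9, 7, 1, 5 → best response b1.
Player B against a4: payoffs 1, 7, 8, 5 → best response b3.
Player B against a5: payoffs 2, 3, 6, 4 → best response b3.
Mutual best responses: (a3, b1); (a4, b3).

(a3, b1), (a4, b3)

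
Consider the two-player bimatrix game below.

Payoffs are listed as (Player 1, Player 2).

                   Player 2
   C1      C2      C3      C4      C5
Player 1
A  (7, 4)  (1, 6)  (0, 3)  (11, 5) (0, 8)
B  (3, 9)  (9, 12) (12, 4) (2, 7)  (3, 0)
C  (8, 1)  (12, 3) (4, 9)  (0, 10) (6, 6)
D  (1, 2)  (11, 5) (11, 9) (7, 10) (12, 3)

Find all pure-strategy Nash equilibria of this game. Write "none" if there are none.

There is no pure-strategy Nash equilibrium.

Player 1 against C1: payoffs 7, 3, 8, 1 → best response C.
Player 1 against C2: payoffs 1, 9, 12, 11 → best response C.
Player 1 against C3: payoffs 0, 12, 4, 11 → best response B.
Player 1 against C4: payoffs 11, 2, 0, 7 → best response A.
Player 1 against C5: payoffs 0, 3, 6, 12 → best response D.
Player 2 against A: payoffs 4, 6, 3, 5, 8 → best response C5.
Player 2 against B: payoffs 9, 12, 4, 7, 0 → best response C2.
Player 2 against C: payoffs 1, 3, 9, 10, 6 → best response C4.
Player 2 against D: payoffs 2, 5, 9, 10, 3 → best response C4.
No profile is a mutual best response for all players.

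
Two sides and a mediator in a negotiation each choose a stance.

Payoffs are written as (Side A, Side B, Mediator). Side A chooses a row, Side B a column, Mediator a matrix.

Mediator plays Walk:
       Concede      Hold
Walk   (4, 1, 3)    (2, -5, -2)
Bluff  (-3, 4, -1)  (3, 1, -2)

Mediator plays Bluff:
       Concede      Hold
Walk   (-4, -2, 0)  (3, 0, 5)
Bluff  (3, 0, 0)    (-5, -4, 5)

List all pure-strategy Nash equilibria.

For each player, find the best response to each opponent profile; mutual best responses are the pure NE.
Side A against (Concede, Walk): payoffs 4, -3 → best response Walk.
Side A against (Concede, Bluff): payoffs -4, 3 → best response Bluff.
Side A against (Hold, Walk): payoffs 2, 3 → best response Bluff.
Side A against (Hold, Bluff): payoffs 3, -5 → best response Walk.
Side B against (Walk, Walk): payoffs 1, -5 → best response Concede.
Side B against (Walk, Bluff): payoffs -2, 0 → best response Hold.
Side B against (Bluff, Walk): payoffs 4, 1 → best response Concede.
Side B against (Bluff, Bluff): payoffs 0, -4 → best response Concede.
Mediator against (Walk, Concede): payoffs 3, 0 → best response Walk.
Mediator against (Walk, Hold): payoffs -2, 5 → best response Bluff.
Mediator against (Bluff, Concede): payoffs -1, 0 → best response Bluff.
Mediator against (Bluff, Hold): payoffs -2, 5 → best response Bluff.
Mutual best responses: (Walk, Concede, Walk); (Walk, Hold, Bluff); (Bluff, Concede, Bluff).

The pure Nash equilibria are (Walk, Concede, Walk), (Walk, Hold, Bluff), (Bluff, Concede, Bluff).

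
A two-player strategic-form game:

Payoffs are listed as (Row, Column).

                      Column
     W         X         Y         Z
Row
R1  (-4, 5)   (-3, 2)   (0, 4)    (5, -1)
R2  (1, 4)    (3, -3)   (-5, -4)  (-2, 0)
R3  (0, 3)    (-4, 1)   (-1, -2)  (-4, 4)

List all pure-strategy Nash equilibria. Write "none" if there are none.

Pure NE: (R2, W)

(R1, W): Row can switch to R2 (-4 → 1). Not NE.
(R1, X): Row can switch to R2 (-3 → 3). Not NE.
(R1, Y): Column can switch to W (4 → 5). Not NE.
(R1, Z): Column can switch to W (-1 → 5). Not NE.
(R2, W): Row gets 1, best alternative 0; Column gets 4, best alternative 0. No profitable deviation — NE.
(R2, X): Column can switch to W (-3 → 4). Not NE.
(R2, Y): Row can switch to R1 (-5 → 0). Not NE.
(R2, Z): Row can switch to R1 (-2 → 5). Not NE.
(R3, W): Row can switch to R2 (0 → 1). Not NE.
(The remaining 3 profiles each have a profitable deviation by the same check.)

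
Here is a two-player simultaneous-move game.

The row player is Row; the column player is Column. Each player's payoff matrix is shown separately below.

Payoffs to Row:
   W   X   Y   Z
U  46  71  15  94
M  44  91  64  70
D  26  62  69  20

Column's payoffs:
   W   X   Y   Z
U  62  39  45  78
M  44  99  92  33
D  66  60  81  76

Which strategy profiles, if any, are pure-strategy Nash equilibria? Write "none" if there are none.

Check each profile: it is a Nash equilibrium iff no player can strictly gain by switching unilaterally.
(U, W): Column can switch to Z (62 → 78). Not NE.
(U, X): Row can switch to M (71 → 91). Not NE.
(U, Y): Row can switch to M (15 → 64). Not NE.
(U, Z): Row gets 94, best alternative 70; Column gets 78, best alternative 62. No profitable deviation — NE.
(M, W): Row can switch to U (44 → 46). Not NE.
(M, X): Row gets 91, best alternative 71; Column gets 99, best alternative 92. No profitable deviation — NE.
(M, Y): Row can switch to D (64 → 69). Not NE.
(M, Z): Row can switch to U (70 → 94). Not NE.
(D, Y): Row gets 69, best alternative 64; Column gets 81, best alternative 76. No profitable deviation — NE.
(The remaining 3 profiles each have a profitable deviation by the same check.)

(U, Z), (M, X), (D, Y)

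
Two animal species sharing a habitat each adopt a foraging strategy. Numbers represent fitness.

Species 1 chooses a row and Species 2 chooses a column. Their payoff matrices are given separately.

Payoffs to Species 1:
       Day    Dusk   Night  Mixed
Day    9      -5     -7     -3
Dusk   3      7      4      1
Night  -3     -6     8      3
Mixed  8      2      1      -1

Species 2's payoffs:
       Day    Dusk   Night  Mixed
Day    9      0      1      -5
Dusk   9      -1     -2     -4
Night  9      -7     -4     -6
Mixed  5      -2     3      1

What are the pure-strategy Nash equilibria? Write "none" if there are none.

The unique pure-strategy Nash equilibrium is (Day, Day).

(Day, Day): Species 1 gets 9, best alternative 8; Species 2 gets 9, best alternative 1. No profitable deviation — NE.
(Day, Dusk): Species 1 can switch to Dusk (-5 → 7). Not NE.
(Day, Night): Species 1 can switch to Dusk (-7 → 4). Not NE.
(Day, Mixed): Species 1 can switch to Dusk (-3 → 1). Not NE.
(Dusk, Day): Species 1 can switch to Day (3 → 9). Not NE.
(Dusk, Dusk): Species 2 can switch to Day (-1 → 9). Not NE.
(Dusk, Night): Species 1 can switch to Night (4 → 8). Not NE.
(Dusk, Mixed): Species 1 can switch to Night (1 → 3). Not NE.
(Night, Day): Species 1 can switch to Day (-3 → 9). Not NE.
(Night, Dusk): Species 1 can switch to Day (-6 → -5). Not NE.
(Night, Night): Species 2 can switch to Day (-4 → 9). Not NE.
(Night, Mixed): Species 2 can switch to Day (-6 → 9). Not NE.
(Mixed, Day): Species 1 can switch to Day (8 → 9). Not NE.
(The remaining 3 profiles each have a profitable deviation by the same check.)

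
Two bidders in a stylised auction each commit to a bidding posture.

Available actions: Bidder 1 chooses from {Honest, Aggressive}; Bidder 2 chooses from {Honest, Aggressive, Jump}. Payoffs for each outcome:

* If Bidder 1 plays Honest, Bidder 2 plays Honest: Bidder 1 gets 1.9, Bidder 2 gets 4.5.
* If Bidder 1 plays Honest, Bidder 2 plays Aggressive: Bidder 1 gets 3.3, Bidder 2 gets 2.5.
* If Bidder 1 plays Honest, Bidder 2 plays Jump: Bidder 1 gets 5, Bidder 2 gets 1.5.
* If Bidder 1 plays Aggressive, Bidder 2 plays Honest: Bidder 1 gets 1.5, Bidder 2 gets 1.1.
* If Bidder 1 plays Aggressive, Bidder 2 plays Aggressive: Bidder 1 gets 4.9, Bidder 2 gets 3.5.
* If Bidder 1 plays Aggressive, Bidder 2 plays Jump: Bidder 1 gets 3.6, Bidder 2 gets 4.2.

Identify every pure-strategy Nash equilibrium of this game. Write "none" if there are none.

(Honest, Honest): Bidder 1 gets 1.9, best alternative 1.5; Bidder 2 gets 4.5, best alternative 2.5. No profitable deviation — NE.
(Honest, Aggressive): Bidder 1 can switch to Aggressive (3.3 → 4.9). Not NE.
(Honest, Jump): Bidder 2 can switch to Honest (1.5 → 4.5). Not NE.
(Aggressive, Honest): Bidder 1 can switch to Honest (1.5 → 1.9). Not NE.
(Aggressive, Aggressive): Bidder 2 can switch to Jump (3.5 → 4.2). Not NE.
(Aggressive, Jump): Bidder 1 can switch to Honest (3.6 → 5). Not NE.

Pure NE: (Honest, Honest)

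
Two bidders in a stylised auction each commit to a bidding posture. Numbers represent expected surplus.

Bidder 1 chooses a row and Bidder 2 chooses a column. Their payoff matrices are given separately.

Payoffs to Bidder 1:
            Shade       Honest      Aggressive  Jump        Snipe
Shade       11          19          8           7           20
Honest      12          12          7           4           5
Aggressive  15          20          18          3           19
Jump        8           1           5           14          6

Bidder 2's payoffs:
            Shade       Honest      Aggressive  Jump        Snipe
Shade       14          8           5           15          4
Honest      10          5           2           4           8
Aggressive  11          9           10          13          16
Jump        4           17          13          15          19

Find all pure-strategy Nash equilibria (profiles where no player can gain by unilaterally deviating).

There is no pure-strategy Nash equilibrium.

(Shade, Shade): Bidder 1 can switch to Honest (11 → 12). Not NE.
(Shade, Honest): Bidder 1 can switch to Aggressive (19 → 20). Not NE.
(Shade, Aggressive): Bidder 1 can switch to Aggressive (8 → 18). Not NE.
(Shade, Jump): Bidder 1 can switch to Jump (7 → 14). Not NE.
(Shade, Snipe): Bidder 2 can switch to Shade (4 → 14). Not NE.
(Honest, Shade): Bidder 1 can switch to Aggressive (12 → 15). Not NE.
(Honest, Honest): Bidder 1 can switch to Shade (12 → 19). Not NE.
(Honest, Aggressive): Bidder 1 can switch to Shade (7 → 8). Not NE.
(Honest, Jump): Bidder 1 can switch to Shade (4 → 7). Not NE.
(Honest, Snipe): Bidder 1 can switch to Shade (5 → 20). Not NE.
(Aggressive, Shade): Bidder 2 can switch to Jump (11 → 13). Not NE.
(Aggressive, Honest): Bidder 2 can switch to Shade (9 → 11). Not NE.
(The remaining 8 profiles each have a profitable deviation by the same check.)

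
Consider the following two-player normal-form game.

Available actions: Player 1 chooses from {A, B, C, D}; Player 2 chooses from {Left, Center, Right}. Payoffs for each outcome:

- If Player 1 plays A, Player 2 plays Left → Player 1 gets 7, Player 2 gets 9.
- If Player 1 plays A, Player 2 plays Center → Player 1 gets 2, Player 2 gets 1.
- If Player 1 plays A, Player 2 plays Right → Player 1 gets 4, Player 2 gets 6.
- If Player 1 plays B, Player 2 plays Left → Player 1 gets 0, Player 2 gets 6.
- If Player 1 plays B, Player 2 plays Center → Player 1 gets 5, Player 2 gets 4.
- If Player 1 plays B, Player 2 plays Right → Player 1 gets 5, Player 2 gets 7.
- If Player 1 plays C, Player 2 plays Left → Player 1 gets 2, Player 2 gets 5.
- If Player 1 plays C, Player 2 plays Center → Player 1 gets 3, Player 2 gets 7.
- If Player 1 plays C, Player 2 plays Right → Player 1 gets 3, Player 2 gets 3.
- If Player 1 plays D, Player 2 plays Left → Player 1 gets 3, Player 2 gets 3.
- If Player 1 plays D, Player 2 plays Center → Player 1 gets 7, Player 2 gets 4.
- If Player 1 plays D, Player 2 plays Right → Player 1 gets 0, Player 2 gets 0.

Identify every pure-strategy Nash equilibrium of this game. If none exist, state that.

For each player, find the best response to each opponent profile; mutual best responses are the pure NE.
Player 1 against Left: payoffs 7, 0, 2, 3 → best response A.
Player 1 against Center: payoffs 2, 5, 3, 7 → best response D.
Player 1 against Right: payoffs 4, 5, 3, 0 → best response B.
Player 2 against A: payoffs 9, 1, 6 → best response Left.
Player 2 against B: payoffs 6, 4, 7 → best response Right.
Player 2 against C: payoffs 5, 7, 3 → best response Center.
Player 2 against D: payoffs 3, 4, 0 → best response Center.
Mutual best responses: (A, Left); (B, Right); (D, Center).

(A, Left); (B, Right); (D, Center)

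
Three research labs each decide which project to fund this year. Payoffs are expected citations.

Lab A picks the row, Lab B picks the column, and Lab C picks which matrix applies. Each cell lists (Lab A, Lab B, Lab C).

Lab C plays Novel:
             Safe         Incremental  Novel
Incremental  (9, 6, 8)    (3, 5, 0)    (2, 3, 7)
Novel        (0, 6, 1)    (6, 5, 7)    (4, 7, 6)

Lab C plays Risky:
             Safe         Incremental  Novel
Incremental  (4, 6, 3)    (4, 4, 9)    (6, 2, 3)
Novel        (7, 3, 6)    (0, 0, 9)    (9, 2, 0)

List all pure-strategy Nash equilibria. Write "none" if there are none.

(Incremental, Safe, Novel): Lab A gets 9, best alternative 0; Lab B gets 6, best alternative 5; Lab C gets 8, best alternative 3. No profitable deviation — NE.
(Incremental, Safe, Risky): Lab A can switch to Novel (4 → 7). Not NE.
(Incremental, Incremental, Novel): Lab A can switch to Novel (3 → 6). Not NE.
(Incremental, Incremental, Risky): Lab B can switch to Safe (4 → 6). Not NE.
(Incremental, Novel, Novel): Lab A can switch to Novel (2 → 4). Not NE.
(Incremental, Novel, Risky): Lab A can switch to Novel (6 → 9). Not NE.
(Novel, Safe, Novel): Lab A can switch to Incremental (0 → 9). Not NE.
(Novel, Safe, Risky): Lab A gets 7, best alternative 4; Lab B gets 3, best alternative 2; Lab C gets 6, best alternative 1. No profitable deviation — NE.
(Novel, Incremental, Novel): Lab B can switch to Safe (5 → 6). Not NE.
(Novel, Incremental, Risky): Lab A can switch to Incremental (0 → 4). Not NE.
(Novel, Novel, Novel): Lab A gets 4, best alternative 2; Lab B gets 7, best alternative 6; Lab C gets 6, best alternative 0. No profitable deviation — NE.
(The remaining 1 profile has a profitable deviation by the same check.)

(Incremental, Safe, Novel); (Novel, Safe, Risky); (Novel, Novel, Novel)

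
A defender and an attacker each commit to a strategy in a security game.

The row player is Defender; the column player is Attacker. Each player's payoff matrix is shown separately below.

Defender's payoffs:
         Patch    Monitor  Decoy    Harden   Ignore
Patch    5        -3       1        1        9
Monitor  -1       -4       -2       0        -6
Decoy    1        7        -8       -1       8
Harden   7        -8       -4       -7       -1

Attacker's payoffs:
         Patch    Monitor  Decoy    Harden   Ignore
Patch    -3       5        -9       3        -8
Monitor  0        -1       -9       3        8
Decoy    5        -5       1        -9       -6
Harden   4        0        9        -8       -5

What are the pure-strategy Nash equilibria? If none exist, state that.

(Patch, Patch): Defender can switch to Harden (5 → 7). Not NE.
(Patch, Monitor): Defender can switch to Decoy (-3 → 7). Not NE.
(Patch, Decoy): Attacker can switch to Patch (-9 → -3). Not NE.
(Patch, Harden): Attacker can switch to Monitor (3 → 5). Not NE.
(Patch, Ignore): Attacker can switch to Patch (-8 → -3). Not NE.
(Monitor, Patch): Defender can switch to Patch (-1 → 5). Not NE.
(The remaining 14 profiles each have a profitable deviation by the same check.)

There is no pure-strategy Nash equilibrium.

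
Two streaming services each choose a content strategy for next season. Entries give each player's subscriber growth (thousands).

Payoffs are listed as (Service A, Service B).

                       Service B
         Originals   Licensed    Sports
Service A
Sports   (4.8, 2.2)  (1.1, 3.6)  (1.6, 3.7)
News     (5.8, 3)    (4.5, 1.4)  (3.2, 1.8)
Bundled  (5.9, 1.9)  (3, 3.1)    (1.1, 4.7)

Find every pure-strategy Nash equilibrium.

(Sports, Originals): Service A can switch to News (4.8 → 5.8). Not NE.
(Sports, Licensed): Service A can switch to News (1.1 → 4.5). Not NE.
(Sports, Sports): Service A can switch to News (1.6 → 3.2). Not NE.
(News, Originals): Service A can switch to Bundled (5.8 → 5.9). Not NE.
(News, Licensed): Service B can switch to Originals (1.4 → 3). Not NE.
(News, Sports): Service B can switch to Originals (1.8 → 3). Not NE.
(Bundled, Originals): Service B can switch to Licensed (1.9 → 3.1). Not NE.
(Bundled, Licensed): Service A can switch to News (3 → 4.5). Not NE.
(Bundled, Sports): Service A can switch to Sports (1.1 → 1.6). Not NE.

This game has no pure Nash equilibrium.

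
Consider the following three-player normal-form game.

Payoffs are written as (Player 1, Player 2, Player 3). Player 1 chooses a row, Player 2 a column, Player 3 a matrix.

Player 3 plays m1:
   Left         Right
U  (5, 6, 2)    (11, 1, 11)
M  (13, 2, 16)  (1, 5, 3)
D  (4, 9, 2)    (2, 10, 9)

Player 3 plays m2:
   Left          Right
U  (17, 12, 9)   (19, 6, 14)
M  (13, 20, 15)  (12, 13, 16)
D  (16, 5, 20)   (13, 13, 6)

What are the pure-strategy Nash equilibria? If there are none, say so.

The unique pure-strategy Nash equilibrium is (U, Left, m2).

Player 1 against (Left, m1): payoffs 5, 13, 4 → best response M.
Player 1 against (Left, m2): payoffs 17, 13, 16 → best response U.
Player 1 against (Right, m1): payoffs 11, 1, 2 → best response U.
Player 1 against (Right, m2): payoffs 19, 12, 13 → best response U.
Player 2 against (U, m1): payoffs 6, 1 → best response Left.
Player 2 against (U, m2): payoffs 12, 6 → best response Left.
Player 2 against (M, m1): payoffs 2, 5 → best response Right.
Player 2 against (M, m2): payoffs 20, 13 → best response Left.
Player 2 against (D, m1): payoffs 9, 10 → best response Right.
Player 2 against (D, m2): payoffs 5, 13 → best response Right.
Player 3 against (U, Left): payoffs 2, 9 → best response m2.
Player 3 against (U, Right): payoffs 11, 14 → best response m2.
Player 3 against (M, Left): payoffs 16, 15 → best response m1.
Player 3 against (M, Right): payoffs 3, 16 → best response m2.
Player 3 against (D, Left): payoffs 2, 20 → best response m2.
Player 3 against (D, Right): payoffs 9, 6 → best response m1.
Mutual best responses: (U, Left, m2).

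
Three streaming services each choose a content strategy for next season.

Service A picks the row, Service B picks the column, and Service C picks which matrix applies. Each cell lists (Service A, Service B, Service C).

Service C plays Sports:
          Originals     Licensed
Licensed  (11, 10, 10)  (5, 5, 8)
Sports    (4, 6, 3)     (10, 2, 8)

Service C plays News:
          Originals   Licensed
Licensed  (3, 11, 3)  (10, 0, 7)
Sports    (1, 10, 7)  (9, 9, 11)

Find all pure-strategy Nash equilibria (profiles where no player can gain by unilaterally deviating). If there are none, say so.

The unique pure-strategy Nash equilibrium is (Licensed, Originals, Sports).

(Licensed, Originals, Sports): Service A gets 11, best alternative 4; Service B gets 10, best alternative 5; Service C gets 10, best alternative 3. No profitable deviation — NE.
(Licensed, Originals, News): Service C can switch to Sports (3 → 10). Not NE.
(Licensed, Licensed, Sports): Service A can switch to Sports (5 → 10). Not NE.
(Licensed, Licensed, News): Service B can switch to Originals (0 → 11). Not NE.
(Sports, Originals, Sports): Service A can switch to Licensed (4 → 11). Not NE.
(Sports, Originals, News): Service A can switch to Licensed (1 → 3). Not NE.
(Sports, Licensed, Sports): Service B can switch to Originals (2 → 6). Not NE.
(Sports, Licensed, News): Service A can switch to Licensed (9 → 10). Not NE.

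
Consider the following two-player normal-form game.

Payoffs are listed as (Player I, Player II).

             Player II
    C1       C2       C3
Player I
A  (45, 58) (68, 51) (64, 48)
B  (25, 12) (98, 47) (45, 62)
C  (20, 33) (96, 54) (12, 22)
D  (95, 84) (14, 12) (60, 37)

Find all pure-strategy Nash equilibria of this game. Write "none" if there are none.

The unique pure-strategy Nash equilibrium is (D, C1).

Player I against C1: payoffs 45, 25, 20, 95 → best response D.
Player I against C2: payoffs 68, 98, 96, 14 → best response B.
Player I against C3: payoffs 64, 45, 12, 60 → best response A.
Player II against A: payoffs 58, 51, 48 → best response C1.
Player II against B: payoffs 12, 47, 62 → best response C3.
Player II against C: payoffs 33, 54, 22 → best response C2.
Player II against D: payoffs 84, 12, 37 → best response C1.
Mutual best responses: (D, C1).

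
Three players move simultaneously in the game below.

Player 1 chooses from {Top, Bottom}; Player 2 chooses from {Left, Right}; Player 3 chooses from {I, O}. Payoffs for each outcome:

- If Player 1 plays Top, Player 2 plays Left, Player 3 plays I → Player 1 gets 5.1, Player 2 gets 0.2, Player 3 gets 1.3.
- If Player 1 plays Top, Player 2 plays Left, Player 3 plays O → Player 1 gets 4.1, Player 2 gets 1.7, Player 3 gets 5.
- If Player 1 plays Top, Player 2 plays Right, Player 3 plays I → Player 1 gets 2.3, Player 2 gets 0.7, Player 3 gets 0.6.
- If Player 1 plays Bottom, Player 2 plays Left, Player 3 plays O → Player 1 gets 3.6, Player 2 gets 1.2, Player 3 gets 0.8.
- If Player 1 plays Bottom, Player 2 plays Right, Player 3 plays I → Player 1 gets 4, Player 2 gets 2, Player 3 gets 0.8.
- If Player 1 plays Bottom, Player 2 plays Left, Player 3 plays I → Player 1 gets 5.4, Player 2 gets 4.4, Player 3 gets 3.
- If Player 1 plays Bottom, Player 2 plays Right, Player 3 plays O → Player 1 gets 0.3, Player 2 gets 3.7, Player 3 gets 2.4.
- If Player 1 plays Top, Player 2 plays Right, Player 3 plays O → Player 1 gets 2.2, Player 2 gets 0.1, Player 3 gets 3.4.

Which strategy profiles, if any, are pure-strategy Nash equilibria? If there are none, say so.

Player 1 against (Left, I): payoffs 5.1, 5.4 → best response Bottom.
Player 1 against (Left, O): payoffs 4.1, 3.6 → best response Top.
Player 1 against (Right, I): payoffs 2.3, 4 → best response Bottom.
Player 1 against (Right, O): payoffs 2.2, 0.3 → best response Top.
Player 2 against (Top, I): payoffs 0.2, 0.7 → best response Right.
Player 2 against (Top, O): payoffs 1.7, 0.1 → best response Left.
Player 2 against (Bottom, I): payoffs 4.4, 2 → best response Left.
Player 2 against (Bottom, O): payoffs 1.2, 3.7 → best response Right.
Player 3 against (Top, Left): payoffs 1.3, 5 → best response O.
Player 3 against (Top, Right): payoffs 0.6, 3.4 → best response O.
Player 3 against (Bottom, Left): payoffs 3, 0.8 → best response I.
Player 3 against (Bottom, Right): payoffs 0.8, 2.4 → best response O.
Mutual best responses: (Top, Left, O); (Bottom, Left, I).

Pure-strategy Nash equilibria: (Top, Left, O); (Bottom, Left, I)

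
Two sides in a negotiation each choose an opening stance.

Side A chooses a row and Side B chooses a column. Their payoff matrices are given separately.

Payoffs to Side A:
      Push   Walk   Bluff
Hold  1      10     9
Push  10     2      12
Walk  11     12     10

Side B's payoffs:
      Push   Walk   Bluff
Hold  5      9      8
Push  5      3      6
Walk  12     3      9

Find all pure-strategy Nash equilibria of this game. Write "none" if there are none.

The pure Nash equilibria are (Push, Bluff), (Walk, Push).

(Hold, Push): Side A can switch to Push (1 → 10). Not NE.
(Hold, Walk): Side A can switch to Walk (10 → 12). Not NE.
(Hold, Bluff): Side A can switch to Push (9 → 12). Not NE.
(Push, Push): Side A can switch to Walk (10 → 11). Not NE.
(Push, Walk): Side A can switch to Hold (2 → 10). Not NE.
(Push, Bluff): Side A gets 12, best alternative 10; Side B gets 6, best alternative 5. No profitable deviation — NE.
(Walk, Push): Side A gets 11, best alternative 10; Side B gets 12, best alternative 9. No profitable deviation — NE.
(Walk, Walk): Side B can switch to Push (3 → 12). Not NE.
(Walk, Bluff): Side A can switch to Push (10 → 12). Not NE.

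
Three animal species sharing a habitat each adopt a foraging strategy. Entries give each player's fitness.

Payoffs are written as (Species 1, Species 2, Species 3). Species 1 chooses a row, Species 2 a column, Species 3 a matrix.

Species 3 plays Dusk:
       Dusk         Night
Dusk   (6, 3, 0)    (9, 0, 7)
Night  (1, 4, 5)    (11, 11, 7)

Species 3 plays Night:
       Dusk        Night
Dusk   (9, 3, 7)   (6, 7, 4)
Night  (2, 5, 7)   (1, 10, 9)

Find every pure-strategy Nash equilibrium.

There is no pure-strategy Nash equilibrium.

Species 1 against (Dusk, Dusk): payoffs 6, 1 → best response Dusk.
Species 1 against (Dusk, Night): payoffs 9, 2 → best response Dusk.
Species 1 against (Night, Dusk): payoffs 9, 11 → best response Night.
Species 1 against (Night, Night): payoffs 6, 1 → best response Dusk.
Species 2 against (Dusk, Dusk): payoffs 3, 0 → best response Dusk.
Species 2 against (Dusk, Night): payoffs 3, 7 → best response Night.
Species 2 against (Night, Dusk): payoffs 4, 11 → best response Night.
Species 2 against (Night, Night): payoffs 5, 10 → best response Night.
Species 3 against (Dusk, Dusk): payoffs 0, 7 → best response Night.
Species 3 against (Dusk, Night): payoffs 7, 4 → best response Dusk.
Species 3 against (Night, Dusk): payoffs 5, 7 → best response Night.
Species 3 against (Night, Night): payoffs 7, 9 → best response Night.
No profile is a mutual best response for all players.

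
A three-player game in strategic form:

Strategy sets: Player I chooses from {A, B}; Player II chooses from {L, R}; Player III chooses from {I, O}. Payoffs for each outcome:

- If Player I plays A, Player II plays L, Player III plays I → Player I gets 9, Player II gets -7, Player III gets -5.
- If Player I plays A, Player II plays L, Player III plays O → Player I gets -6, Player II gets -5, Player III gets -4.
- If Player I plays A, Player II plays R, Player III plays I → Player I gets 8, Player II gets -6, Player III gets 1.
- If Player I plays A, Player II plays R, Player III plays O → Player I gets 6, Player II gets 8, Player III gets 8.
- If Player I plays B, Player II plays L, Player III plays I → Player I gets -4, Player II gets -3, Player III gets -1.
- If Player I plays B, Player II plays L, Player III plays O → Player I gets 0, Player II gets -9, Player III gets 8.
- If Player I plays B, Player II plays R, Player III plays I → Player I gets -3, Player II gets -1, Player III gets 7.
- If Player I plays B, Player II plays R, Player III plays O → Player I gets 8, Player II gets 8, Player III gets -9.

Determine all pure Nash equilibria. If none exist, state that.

Check each profile: it is a Nash equilibrium iff no player can strictly gain by switching unilaterally.
(A, L, I): Player II can switch to R (-7 → -6). Not NE.
(A, L, O): Player I can switch to B (-6 → 0). Not NE.
(A, R, I): Player III can switch to O (1 → 8). Not NE.
(A, R, O): Player I can switch to B (6 → 8). Not NE.
(B, L, I): Player I can switch to A (-4 → 9). Not NE.
(B, L, O): Player II can switch to R (-9 → 8). Not NE.
(B, R, I): Player I can switch to A (-3 → 8). Not NE.
(B, R, O): Player III can switch to I (-9 → 7). Not NE.

This game has no pure Nash equilibrium.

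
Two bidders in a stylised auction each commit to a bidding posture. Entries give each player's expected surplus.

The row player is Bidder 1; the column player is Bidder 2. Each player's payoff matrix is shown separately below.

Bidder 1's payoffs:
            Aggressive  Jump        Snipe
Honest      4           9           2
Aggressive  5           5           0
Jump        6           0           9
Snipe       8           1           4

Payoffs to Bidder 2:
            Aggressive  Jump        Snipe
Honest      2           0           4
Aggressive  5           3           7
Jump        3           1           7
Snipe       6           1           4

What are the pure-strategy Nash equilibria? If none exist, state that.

For each strategy profile, look for a profitable unilateral deviation.
(Honest, Aggressive): Bidder 1 can switch to Aggressive (4 → 5). Not NE.
(Honest, Jump): Bidder 2 can switch to Aggressive (0 → 2). Not NE.
(Honest, Snipe): Bidder 1 can switch to Jump (2 → 9). Not NE.
(Aggressive, Aggressive): Bidder 1 can switch to Jump (5 → 6). Not NE.
(Aggressive, Jump): Bidder 1 can switch to Honest (5 → 9). Not NE.
(Aggressive, Snipe): Bidder 1 can switch to Honest (0 → 2). Not NE.
(Jump, Aggressive): Bidder 1 can switch to Snipe (6 → 8). Not NE.
(Jump, Jump): Bidder 1 can switch to Honest (0 → 9). Not NE.
(Jump, Snipe): Bidder 1 gets 9, best alternative 4; Bidder 2 gets 7, best alternative 3. No profitable deviation — NE.
(Snipe, Aggressive): Bidder 1 gets 8, best alternative 6; Bidder 2 gets 6, best alternative 4. No profitable deviation — NE.
(Snipe, Jump): Bidder 1 can switch to Honest (1 → 9). Not NE.
(Snipe, Snipe): Bidder 1 can switch to Jump (4 → 9). Not NE.

Pure-strategy Nash equilibria: (Jump, Snipe) and (Snipe, Aggressive)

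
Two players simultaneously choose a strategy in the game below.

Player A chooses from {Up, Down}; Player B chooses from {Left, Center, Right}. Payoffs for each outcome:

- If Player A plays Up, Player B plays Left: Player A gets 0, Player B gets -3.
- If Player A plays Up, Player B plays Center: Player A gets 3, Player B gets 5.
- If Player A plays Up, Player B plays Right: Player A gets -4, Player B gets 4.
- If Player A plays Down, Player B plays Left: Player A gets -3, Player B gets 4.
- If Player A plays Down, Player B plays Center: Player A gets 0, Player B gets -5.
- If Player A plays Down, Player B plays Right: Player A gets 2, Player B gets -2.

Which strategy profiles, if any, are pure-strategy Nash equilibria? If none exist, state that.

(Up, Center)

(Up, Left): Player B can switch to Center (-3 → 5). Not NE.
(Up, Center): Player A gets 3, best alternative 0; Player B gets 5, best alternative 4. No profitable deviation — NE.
(Up, Right): Player A can switch to Down (-4 → 2). Not NE.
(Down, Left): Player A can switch to Up (-3 → 0). Not NE.
(Down, Center): Player A can switch to Up (0 → 3). Not NE.
(Down, Right): Player B can switch to Left (-2 → 4). Not NE.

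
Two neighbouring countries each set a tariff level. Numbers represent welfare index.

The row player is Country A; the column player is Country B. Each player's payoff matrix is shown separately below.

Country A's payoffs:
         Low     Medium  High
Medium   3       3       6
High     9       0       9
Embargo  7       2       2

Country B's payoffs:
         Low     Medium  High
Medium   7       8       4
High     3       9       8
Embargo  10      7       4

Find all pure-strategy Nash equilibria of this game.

(Medium, Medium)

Country A against Low: payoffs 3, 9, 7 → best response High.
Country A against Medium: payoffs 3, 0, 2 → best response Medium.
Country A against High: payoffs 6, 9, 2 → best response High.
Country B against Medium: payoffs 7, 8, 4 → best response Medium.
Country B against High: payoffs 3, 9, 8 → best response Medium.
Country B against Embargo: payoffs 10, 7, 4 → best response Low.
Mutual best responses: (Medium, Medium).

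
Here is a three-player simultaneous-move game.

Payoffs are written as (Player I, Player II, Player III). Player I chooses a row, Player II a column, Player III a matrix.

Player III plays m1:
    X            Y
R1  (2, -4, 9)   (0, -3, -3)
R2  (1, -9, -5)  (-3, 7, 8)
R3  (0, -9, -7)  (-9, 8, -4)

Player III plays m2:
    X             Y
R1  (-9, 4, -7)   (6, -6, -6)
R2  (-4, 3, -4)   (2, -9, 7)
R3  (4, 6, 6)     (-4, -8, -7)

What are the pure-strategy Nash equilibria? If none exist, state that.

For each player, find the best response to each opponent profile; mutual best responses are the pure NE.
Player I against (X, m1): payoffs 2, 1, 0 → best response R1.
Player I against (X, m2): payoffs -9, -4, 4 → best response R3.
Player I against (Y, m1): payoffs 0, -3, -9 → best response R1.
Player I against (Y, m2): payoffs 6, 2, -4 → best response R1.
Player II against (R1, m1): payoffs -4, -3 → best response Y.
Player II against (R1, m2): payoffs 4, -6 → best response X.
Player II against (R2, m1): payoffs -9, 7 → best response Y.
Player II against (R2, m2): payoffs 3, -9 → best response X.
Player II against (R3, m1): payoffs -9, 8 → best response Y.
Player II against (R3, m2): payoffs 6, -8 → best response X.
Player III against (R1, X): payoffs 9, -7 → best response m1.
Player III against (R1, Y): payoffs -3, -6 → best response m1.
Player III against (R2, X): payoffs -5, -4 → best response m2.
Player III against (R2, Y): payoffs 8, 7 → best response m1.
Player III against (R3, X): payoffs -7, 6 → best response m2.
Player III against (R3, Y): payoffs -4, -7 → best response m1.
Mutual best responses: (R1, Y, m1); (R3, X, m2).

The pure Nash equilibria are (R1, Y, m1), (R3, X, m2).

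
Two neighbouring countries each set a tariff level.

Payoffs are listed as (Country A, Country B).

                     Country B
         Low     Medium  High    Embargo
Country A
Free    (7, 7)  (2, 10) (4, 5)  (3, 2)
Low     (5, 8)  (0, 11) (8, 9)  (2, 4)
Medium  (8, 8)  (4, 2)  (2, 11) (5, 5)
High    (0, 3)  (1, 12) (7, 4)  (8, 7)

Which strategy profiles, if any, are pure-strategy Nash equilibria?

none

Country A against Low: payoffs 7, 5, 8, 0 → best response Medium.
Country A against Medium: payoffs 2, 0, 4, 1 → best response Medium.
Country A against High: payoffs 4, 8, 2, 7 → best response Low.
Country A against Embargo: payoffs 3, 2, 5, 8 → best response High.
Country B against Free: payoffs 7, 10, 5, 2 → best response Medium.
Country B against Low: payoffs 8, 11, 9, 4 → best response Medium.
Country B against Medium: payoffs 8, 2, 11, 5 → best response High.
Country B against High: payoffs 3, 12, 4, 7 → best response Medium.
No profile is a mutual best response for all players.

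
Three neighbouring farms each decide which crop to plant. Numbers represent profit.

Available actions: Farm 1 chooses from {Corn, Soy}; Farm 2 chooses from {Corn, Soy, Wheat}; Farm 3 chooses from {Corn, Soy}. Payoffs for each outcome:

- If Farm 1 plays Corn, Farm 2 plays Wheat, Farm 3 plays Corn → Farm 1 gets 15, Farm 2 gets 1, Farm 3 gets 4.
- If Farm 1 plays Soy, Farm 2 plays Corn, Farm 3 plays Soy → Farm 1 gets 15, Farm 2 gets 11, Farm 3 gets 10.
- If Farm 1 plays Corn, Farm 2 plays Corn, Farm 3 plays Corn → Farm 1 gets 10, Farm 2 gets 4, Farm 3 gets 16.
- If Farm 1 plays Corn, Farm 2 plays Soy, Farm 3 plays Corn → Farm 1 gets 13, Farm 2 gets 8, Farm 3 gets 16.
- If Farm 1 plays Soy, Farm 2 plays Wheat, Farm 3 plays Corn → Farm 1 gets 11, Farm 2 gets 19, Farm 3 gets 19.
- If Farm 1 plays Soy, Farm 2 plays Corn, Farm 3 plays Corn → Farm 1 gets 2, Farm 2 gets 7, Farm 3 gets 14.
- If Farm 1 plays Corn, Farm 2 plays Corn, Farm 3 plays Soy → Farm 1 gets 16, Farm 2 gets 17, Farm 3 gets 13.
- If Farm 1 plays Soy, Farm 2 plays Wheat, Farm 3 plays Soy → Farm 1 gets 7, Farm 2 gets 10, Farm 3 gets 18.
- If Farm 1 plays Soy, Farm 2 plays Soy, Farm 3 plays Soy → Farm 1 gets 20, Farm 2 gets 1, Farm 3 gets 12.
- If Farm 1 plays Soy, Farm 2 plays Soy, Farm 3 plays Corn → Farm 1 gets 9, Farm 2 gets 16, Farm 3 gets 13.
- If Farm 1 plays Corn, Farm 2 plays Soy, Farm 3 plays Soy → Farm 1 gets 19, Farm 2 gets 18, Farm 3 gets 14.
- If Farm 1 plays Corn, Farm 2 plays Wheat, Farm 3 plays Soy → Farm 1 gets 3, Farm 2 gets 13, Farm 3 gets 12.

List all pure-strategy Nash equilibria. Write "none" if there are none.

(Corn, Corn, Corn): Farm 2 can switch to Soy (4 → 8). Not NE.
(Corn, Corn, Soy): Farm 2 can switch to Soy (17 → 18). Not NE.
(Corn, Soy, Corn): Farm 1 gets 13, best alternative 9; Farm 2 gets 8, best alternative 4; Farm 3 gets 16, best alternative 14. No profitable deviation — NE.
(Corn, Soy, Soy): Farm 1 can switch to Soy (19 → 20). Not NE.
(Corn, Wheat, Corn): Farm 2 can switch to Corn (1 → 4). Not NE.
(Corn, Wheat, Soy): Farm 1 can switch to Soy (3 → 7). Not NE.
(Soy, Corn, Corn): Farm 1 can switch to Corn (2 → 10). Not NE.
(The remaining 5 profiles each have a profitable deviation by the same check.)

The unique pure-strategy Nash equilibrium is (Corn, Soy, Corn).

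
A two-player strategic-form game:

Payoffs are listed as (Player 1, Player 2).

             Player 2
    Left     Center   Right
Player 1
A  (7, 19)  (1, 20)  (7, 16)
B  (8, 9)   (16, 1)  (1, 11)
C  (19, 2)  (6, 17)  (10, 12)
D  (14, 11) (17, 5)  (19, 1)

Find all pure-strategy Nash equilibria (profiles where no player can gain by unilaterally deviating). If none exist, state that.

Player 1 against Left: payoffs 7, 8, 19, 14 → best response C.
Player 1 against Center: payoffs 1, 16, 6, 17 → best response D.
Player 1 against Right: payoffs 7, 1, 10, 19 → best response D.
Player 2 against A: payoffs 19, 20, 16 → best response Center.
Player 2 against B: payoffs 9, 1, 11 → best response Right.
Player 2 against C: payoffs 2, 17, 12 → best response Center.
Player 2 against D: payoffs 11, 5, 1 → best response Left.
No profile is a mutual best response for all players.

none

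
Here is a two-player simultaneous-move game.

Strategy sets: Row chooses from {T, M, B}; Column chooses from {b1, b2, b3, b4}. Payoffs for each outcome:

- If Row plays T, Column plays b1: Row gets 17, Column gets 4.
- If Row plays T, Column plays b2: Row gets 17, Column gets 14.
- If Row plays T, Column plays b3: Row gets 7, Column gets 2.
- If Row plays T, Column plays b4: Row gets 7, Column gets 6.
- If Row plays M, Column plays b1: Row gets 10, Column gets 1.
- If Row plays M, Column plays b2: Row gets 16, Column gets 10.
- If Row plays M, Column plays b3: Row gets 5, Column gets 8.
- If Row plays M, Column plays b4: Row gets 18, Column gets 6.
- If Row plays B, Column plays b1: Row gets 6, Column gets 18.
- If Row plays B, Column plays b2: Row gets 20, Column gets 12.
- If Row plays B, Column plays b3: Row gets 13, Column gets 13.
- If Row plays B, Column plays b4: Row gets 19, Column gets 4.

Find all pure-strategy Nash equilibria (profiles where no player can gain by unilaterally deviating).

Check each profile: it is a Nash equilibrium iff no player can strictly gain by switching unilaterally.
(T, b1): Column can switch to b2 (4 → 14). Not NE.
(T, b2): Row can switch to B (17 → 20). Not NE.
(T, b3): Row can switch to B (7 → 13). Not NE.
(T, b4): Row can switch to M (7 → 18). Not NE.
(M, b1): Row can switch to T (10 → 17). Not NE.
(M, b2): Row can switch to T (16 → 17). Not NE.
(M, b3): Row can switch to T (5 → 7). Not NE.
(M, b4): Row can switch to B (18 → 19). Not NE.
(B, b1): Row can switch to T (6 → 17). Not NE.
(B, b2): Column can switch to b1 (12 → 18). Not NE.
(B, b3): Column can switch to b1 (13 → 18). Not NE.
(B, b4): Column can switch to b1 (4 → 18). Not NE.

This game has no pure Nash equilibrium.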